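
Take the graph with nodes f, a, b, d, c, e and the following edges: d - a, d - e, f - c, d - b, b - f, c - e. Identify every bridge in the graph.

The edges on the cycle d-b-f-c-e-d are not bridges since each lies on that cycle.
But removing d - a disconnects d from a — this is a bridge.

a-d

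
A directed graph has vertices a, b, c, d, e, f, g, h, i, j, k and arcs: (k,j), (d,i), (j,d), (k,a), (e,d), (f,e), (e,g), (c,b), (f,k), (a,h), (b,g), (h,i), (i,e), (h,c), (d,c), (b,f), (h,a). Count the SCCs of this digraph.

2

{a, b, c, d, e, f, h, i, j, k} are all mutually reachable — one SCC of size 10.
{g} is an SCC by itself.
That gives 2 strongly connected components.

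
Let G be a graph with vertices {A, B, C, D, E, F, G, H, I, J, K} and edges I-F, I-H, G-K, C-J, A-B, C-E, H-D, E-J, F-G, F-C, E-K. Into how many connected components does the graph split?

2

Starting from A we can reach A, B. That is one component of size 2.
Starting from C we can reach C, D, E, F, G, H, I, J, K. That is one component of size 9.
Total: 2 components.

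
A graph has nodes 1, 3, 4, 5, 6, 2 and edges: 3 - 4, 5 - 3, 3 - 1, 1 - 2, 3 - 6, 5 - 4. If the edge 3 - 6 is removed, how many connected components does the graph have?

Before removal there is 1 component.
3 - 6 is a bridge — removing it separates 3's side from 6's side.
After removal: 2 components.

2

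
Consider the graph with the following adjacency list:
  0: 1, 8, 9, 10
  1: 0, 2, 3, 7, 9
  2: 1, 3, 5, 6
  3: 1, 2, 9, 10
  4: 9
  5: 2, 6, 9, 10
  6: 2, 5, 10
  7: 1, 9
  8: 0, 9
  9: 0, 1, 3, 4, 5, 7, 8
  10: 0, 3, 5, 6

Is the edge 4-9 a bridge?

Removing 4-9 leaves no path between 4 and 9: the component count goes from 1 to 2. So it is a bridge.

Yes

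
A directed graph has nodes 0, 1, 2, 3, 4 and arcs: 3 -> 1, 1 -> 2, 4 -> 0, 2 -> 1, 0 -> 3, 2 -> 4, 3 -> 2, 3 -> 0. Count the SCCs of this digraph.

{0, 1, 2, 3, 4} are all mutually reachable — one SCC of size 5.
That gives 1 strongly connected component.

1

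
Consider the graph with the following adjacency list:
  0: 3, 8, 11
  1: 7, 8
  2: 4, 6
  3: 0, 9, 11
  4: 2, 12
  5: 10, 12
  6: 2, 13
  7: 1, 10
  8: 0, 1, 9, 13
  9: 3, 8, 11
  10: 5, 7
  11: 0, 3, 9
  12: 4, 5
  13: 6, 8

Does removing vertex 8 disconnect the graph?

Deleting 8 raises the number of components from 1 to 2, so 8 is a cut vertex.

Yes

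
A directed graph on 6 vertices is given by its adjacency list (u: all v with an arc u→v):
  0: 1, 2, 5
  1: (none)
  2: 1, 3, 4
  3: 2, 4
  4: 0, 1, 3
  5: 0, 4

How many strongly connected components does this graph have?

2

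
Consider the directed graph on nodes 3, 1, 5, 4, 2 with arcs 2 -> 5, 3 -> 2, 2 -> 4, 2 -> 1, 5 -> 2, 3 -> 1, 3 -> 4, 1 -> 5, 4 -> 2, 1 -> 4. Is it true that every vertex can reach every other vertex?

There is no directed path from 4 to 3, so the graph is not strongly connected.

No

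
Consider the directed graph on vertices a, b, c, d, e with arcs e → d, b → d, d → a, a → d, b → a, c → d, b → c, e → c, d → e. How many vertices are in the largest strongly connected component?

4

{a, c, d, e} are all mutually reachable — one SCC of size 4.
{b} is an SCC by itself.
The largest has 4 vertices.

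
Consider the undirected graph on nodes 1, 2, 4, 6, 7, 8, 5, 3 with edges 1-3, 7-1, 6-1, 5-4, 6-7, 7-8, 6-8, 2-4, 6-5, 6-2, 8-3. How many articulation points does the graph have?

1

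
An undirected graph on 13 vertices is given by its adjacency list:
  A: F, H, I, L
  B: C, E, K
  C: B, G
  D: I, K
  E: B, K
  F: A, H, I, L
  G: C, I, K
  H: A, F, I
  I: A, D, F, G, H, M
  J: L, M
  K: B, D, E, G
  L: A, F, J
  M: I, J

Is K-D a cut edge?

No

After removing K-D, the path K-G-I-D still connects them, so the edge is not a bridge.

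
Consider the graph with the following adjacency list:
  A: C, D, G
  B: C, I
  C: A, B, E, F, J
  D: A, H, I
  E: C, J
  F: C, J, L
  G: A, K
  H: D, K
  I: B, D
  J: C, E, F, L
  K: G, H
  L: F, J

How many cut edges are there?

0

The edges on the cycle A-G-K-H-D-A are not bridges since each lies on that cycle.
Every edge lies on some cycle, so there are no bridges.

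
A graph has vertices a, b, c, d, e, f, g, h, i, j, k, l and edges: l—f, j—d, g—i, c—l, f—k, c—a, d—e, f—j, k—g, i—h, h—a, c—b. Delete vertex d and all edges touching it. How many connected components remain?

With d gone, the remaining components are: {e}; {a, b, c, f, g, h, i, j, k, l}.
That is 2 components.

2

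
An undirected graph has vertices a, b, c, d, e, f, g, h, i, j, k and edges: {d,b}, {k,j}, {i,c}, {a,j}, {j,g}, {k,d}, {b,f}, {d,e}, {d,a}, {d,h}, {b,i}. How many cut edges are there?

7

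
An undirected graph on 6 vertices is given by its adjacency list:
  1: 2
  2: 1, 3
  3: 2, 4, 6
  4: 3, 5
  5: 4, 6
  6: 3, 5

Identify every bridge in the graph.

The edges on the cycle 3-6-5-4-3 are not bridges since each lies on that cycle.
But removing 2-1 disconnects 2 from 1; removing 2-3 disconnects 2 from 3 — these are bridges.

1-2, 2-3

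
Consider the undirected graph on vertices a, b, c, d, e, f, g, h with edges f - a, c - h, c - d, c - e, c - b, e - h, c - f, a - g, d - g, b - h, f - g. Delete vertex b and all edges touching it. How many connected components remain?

1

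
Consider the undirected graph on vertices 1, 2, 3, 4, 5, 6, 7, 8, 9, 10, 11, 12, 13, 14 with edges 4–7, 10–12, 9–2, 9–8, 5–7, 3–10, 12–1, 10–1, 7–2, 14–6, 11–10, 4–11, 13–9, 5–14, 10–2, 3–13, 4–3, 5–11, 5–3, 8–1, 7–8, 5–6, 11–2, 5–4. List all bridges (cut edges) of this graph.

none

The edges on the cycle 5-14-6-5 are not bridges since each lies on that cycle.
Every edge lies on some cycle, so there are no bridges.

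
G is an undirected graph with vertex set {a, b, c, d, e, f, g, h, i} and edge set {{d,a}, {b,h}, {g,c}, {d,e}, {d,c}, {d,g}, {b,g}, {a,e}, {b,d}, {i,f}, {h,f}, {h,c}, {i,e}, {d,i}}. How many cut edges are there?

0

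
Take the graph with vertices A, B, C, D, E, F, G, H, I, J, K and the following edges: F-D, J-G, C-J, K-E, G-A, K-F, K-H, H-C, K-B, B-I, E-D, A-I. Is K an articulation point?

Deleting K raises the number of components from 1 to 2, so K is a cut vertex.

Yes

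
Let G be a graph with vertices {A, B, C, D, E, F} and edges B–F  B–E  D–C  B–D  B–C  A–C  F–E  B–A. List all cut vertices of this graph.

B

Removing B increases the component count from 1 to 2, so B is a cut vertex.
By contrast removing F leaves 1 component; it is not a cut vertex. No other vertex is a cut vertex either.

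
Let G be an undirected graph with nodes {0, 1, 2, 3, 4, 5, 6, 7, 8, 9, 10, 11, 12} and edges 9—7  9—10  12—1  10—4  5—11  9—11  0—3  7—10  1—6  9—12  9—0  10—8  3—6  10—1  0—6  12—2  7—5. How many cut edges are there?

3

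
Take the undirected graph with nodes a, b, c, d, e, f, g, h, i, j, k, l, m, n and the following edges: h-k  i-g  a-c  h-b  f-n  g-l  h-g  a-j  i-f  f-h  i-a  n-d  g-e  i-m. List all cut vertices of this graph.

Removing a increases the component count from 1 to 3, so a is a cut vertex.
Removing f increases the component count from 1 to 2, so f is a cut vertex.
Removing g increases the component count from 1 to 3, so g is a cut vertex.
Likewise h, i, n are cut vertices.
By contrast removing b leaves 1 component; it is not a cut vertex. No other vertex is a cut vertex either.

a, f, g, h, i, n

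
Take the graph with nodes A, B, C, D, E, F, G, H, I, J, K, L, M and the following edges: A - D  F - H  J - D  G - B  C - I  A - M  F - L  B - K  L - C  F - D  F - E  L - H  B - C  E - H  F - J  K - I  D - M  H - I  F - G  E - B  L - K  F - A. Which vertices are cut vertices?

Removing F increases the component count from 1 to 2, so F is a cut vertex.
By contrast removing E leaves 1 component; it is not a cut vertex. No other vertex is a cut vertex either.

F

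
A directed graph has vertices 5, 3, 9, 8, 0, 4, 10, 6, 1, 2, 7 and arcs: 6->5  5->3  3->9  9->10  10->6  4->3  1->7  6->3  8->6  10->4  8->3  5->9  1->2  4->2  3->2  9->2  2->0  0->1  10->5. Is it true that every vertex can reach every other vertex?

There is no directed path from 7 to 9, so the graph is not strongly connected.

No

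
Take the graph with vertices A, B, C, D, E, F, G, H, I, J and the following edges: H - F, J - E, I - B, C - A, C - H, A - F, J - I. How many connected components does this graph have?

4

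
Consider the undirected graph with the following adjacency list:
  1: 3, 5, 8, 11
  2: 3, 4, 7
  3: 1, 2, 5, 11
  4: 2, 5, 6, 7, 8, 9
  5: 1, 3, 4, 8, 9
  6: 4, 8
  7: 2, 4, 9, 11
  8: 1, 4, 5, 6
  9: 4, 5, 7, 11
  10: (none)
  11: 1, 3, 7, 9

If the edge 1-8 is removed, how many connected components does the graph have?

2

1 and 8 are still connected via 1-5-8, so the component count stays at 2.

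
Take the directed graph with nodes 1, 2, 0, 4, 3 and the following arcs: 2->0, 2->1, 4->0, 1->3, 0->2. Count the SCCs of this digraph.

{0, 2} are all mutually reachable — one SCC of size 2.
{3} is an SCC by itself.
{1} is an SCC by itself.
{4} is an SCC by itself.
That gives 4 strongly connected components.

4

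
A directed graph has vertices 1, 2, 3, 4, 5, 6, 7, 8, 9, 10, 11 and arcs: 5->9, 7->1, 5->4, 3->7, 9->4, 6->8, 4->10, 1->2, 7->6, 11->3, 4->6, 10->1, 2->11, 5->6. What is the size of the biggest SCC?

{1, 2, 3, 7, 11} are all mutually reachable — one SCC of size 5.
{10} is an SCC by itself.
{8} is an SCC by itself.
{6} is an SCC by itself.
{9} is an SCC by itself.
(and 2 more singleton SCCs)
The largest has 5 vertices.

5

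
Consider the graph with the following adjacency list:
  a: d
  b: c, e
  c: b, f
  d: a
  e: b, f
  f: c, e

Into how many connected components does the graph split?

2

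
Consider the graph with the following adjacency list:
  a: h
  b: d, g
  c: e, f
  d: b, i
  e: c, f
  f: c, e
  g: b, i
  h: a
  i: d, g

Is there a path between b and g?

Yes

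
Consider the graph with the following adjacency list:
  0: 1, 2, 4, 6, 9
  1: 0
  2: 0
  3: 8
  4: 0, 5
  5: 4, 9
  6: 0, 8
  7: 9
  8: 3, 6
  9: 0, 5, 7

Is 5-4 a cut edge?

After removing 5-4, the path 5-9-0-4 still connects them, so the edge is not a bridge.

No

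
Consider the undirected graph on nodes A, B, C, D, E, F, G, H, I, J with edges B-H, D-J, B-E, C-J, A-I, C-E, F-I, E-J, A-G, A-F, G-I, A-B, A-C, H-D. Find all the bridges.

The edges on the cycle A-F-I-A are not bridges since each lies on that cycle.
Every edge lies on some cycle, so there are no bridges.

none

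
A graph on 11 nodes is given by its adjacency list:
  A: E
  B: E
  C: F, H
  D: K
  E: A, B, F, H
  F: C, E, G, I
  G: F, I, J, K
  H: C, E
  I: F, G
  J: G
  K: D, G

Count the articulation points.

4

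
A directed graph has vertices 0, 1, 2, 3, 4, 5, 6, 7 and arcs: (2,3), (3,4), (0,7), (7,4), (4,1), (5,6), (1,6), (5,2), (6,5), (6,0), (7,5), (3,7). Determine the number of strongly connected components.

{0, 1, 2, 3, 4, 5, 6, 7} are all mutually reachable — one SCC of size 8.
That gives 1 strongly connected component.

1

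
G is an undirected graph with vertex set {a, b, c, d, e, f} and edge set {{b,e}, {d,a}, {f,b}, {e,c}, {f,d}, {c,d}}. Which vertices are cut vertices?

d

Removing d increases the component count from 1 to 2, so d is a cut vertex.
By contrast removing a leaves 1 component; it is not a cut vertex. No other vertex is a cut vertex either.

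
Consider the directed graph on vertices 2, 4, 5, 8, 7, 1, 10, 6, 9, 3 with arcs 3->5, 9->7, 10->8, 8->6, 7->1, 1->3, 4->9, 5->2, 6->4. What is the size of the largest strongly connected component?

1

{3} is an SCC by itself.
{2} is an SCC by itself.
{9} is an SCC by itself.
{10} is an SCC by itself.
{7} is an SCC by itself.
(and 5 more singleton SCCs)
The largest has 1 vertex.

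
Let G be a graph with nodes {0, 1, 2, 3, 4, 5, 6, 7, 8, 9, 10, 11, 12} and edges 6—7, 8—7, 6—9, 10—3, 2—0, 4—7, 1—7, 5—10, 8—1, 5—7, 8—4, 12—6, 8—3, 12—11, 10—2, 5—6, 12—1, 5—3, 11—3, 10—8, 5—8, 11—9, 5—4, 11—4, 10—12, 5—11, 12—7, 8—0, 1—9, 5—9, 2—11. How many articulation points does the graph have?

0

Removing 7, for instance, still leaves 1 component. No single vertex removal increases the component count — the graph has no articulation points.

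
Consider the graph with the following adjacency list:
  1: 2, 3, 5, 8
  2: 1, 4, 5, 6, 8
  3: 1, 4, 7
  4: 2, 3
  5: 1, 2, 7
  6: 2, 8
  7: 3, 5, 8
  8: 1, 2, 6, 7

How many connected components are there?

1

Starting from 1 we can reach 1, 2, 3, 4, 5, 6, 7, 8. That is one component of size 8.
Total: 1 component.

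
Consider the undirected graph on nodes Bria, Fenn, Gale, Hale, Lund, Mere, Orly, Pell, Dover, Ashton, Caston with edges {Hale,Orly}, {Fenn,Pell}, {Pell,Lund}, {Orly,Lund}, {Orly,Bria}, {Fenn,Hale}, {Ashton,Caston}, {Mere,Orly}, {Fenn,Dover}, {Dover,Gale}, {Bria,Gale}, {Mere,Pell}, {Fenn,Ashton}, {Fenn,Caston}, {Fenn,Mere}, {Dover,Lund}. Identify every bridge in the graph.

none

The edges on the cycle Fenn-Ashton-Caston-Fenn are not bridges since each lies on that cycle.
Every edge lies on some cycle, so there are no bridges.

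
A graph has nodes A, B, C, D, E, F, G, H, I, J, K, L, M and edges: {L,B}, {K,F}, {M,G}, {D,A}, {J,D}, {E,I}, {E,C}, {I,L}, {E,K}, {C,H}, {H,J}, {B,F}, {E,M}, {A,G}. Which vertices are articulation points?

Removing E increases the component count from 1 to 2, so E is a cut vertex.
By contrast removing H leaves 1 component; it is not a cut vertex. No other vertex is a cut vertex either.

E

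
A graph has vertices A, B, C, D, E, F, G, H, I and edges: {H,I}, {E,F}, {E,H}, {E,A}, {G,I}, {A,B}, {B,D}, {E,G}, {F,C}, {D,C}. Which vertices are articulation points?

E

Removing E increases the component count from 1 to 2, so E is a cut vertex.
By contrast removing I leaves 1 component; it is not a cut vertex. No other vertex is a cut vertex either.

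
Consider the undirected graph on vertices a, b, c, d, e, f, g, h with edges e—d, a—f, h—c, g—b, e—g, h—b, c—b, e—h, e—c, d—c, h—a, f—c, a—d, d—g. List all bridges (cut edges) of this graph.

The edges on the cycle a-f-c-d-a are not bridges since each lies on that cycle.
Every edge lies on some cycle, so there are no bridges.

none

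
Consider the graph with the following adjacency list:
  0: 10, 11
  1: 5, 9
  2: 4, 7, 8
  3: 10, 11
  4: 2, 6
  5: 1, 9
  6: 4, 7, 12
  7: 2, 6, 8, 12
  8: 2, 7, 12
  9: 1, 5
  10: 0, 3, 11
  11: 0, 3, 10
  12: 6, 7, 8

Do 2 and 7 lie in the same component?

From 2 we can reach 2, 4, 6, 7, 8, 12, which includes 7.

Yes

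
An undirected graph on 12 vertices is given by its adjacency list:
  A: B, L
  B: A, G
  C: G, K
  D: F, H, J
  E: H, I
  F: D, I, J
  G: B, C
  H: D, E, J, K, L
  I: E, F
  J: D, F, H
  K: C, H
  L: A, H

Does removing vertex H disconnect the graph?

Yes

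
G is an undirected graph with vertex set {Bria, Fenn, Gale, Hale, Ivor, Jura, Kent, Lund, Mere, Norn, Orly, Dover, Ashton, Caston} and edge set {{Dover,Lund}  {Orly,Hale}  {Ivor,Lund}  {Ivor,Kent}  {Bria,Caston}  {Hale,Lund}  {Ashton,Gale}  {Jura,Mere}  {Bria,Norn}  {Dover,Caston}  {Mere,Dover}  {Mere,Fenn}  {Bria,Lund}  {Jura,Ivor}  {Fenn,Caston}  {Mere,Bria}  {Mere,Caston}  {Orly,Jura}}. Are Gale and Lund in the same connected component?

The component containing Gale is {Gale, Ashton}, and Lund is not in it.

No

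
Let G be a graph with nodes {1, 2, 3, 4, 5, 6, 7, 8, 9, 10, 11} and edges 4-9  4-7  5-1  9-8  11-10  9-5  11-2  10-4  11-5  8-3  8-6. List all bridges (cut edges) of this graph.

1-5, 11-2, 3-8, 4-7, 6-8, 8-9

The edges on the cycle 11-10-4-9-5-11 are not bridges since each lies on that cycle.
But removing 8-3 disconnects 8 from 3; removing 9-8 disconnects 9 from 8; removing 6-8 disconnects 6 from 8; removing 4-7 disconnects 4 from 7 — these are bridges.
In total 6 edges are bridges.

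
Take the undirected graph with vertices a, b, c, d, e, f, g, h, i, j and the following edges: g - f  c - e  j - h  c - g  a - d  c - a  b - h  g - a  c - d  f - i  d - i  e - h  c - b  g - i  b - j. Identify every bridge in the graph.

none

The edges on the cycle g-f-i-g are not bridges since each lies on that cycle.
Every edge lies on some cycle, so there are no bridges.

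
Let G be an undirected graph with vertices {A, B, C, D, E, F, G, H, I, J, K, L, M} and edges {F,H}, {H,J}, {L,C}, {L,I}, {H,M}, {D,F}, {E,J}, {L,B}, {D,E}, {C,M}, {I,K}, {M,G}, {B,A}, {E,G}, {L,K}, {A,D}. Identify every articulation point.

Removing L increases the component count from 1 to 2, so L is a cut vertex.
By contrast removing I leaves 1 component; it is not a cut vertex. No other vertex is a cut vertex either.

L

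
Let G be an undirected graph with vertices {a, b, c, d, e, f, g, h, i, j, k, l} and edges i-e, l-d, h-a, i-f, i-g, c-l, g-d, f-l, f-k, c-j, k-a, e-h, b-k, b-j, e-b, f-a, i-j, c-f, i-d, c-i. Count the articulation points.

0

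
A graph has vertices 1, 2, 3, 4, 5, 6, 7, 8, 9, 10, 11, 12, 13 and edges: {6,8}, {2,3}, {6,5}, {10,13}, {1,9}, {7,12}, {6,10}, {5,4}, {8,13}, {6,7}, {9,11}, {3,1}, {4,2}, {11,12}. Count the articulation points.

Removing 6 increases the component count from 1 to 2, so 6 is a cut vertex.
By contrast removing 5 leaves 1 component; it is not a cut vertex. No other vertex is a cut vertex either.

1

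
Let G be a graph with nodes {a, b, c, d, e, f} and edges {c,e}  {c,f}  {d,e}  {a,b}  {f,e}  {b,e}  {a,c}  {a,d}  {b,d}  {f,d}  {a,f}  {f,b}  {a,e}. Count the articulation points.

0

Removing a, for instance, still leaves 1 component. No single vertex removal increases the component count — the graph has no articulation points.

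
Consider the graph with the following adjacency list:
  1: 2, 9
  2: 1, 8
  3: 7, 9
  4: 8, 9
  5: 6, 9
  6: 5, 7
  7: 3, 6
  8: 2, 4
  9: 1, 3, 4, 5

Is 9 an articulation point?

Yes

Deleting 9 raises the number of components from 1 to 2, so 9 is a cut vertex.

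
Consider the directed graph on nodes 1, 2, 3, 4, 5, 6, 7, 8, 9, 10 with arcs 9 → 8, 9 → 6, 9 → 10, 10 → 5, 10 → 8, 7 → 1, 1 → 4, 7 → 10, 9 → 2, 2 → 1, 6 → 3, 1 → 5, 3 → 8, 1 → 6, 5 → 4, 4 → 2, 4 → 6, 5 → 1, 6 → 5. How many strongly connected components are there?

6

{1, 2, 4, 5, 6} are all mutually reachable — one SCC of size 5.
{10} is an SCC by itself.
{3} is an SCC by itself.
{8} is an SCC by itself.
{7} is an SCC by itself.
(and 1 more singleton SCC)
That gives 6 strongly connected components.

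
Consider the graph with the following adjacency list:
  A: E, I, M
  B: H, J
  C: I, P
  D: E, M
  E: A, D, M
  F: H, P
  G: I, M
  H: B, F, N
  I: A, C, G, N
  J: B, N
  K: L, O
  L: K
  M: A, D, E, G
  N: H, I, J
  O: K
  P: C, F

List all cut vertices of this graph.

I, K

Removing I increases the component count from 2 to 3, so I is a cut vertex.
Removing K increases the component count from 2 to 3, so K is a cut vertex.
By contrast removing A leaves 2 components; it is not a cut vertex. No other vertex is a cut vertex either.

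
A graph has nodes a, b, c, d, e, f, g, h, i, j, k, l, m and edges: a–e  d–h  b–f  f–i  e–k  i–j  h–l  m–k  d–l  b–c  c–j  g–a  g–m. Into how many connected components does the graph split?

3

Starting from d we can reach d, h, l. That is one component of size 3.
Starting from b we can reach b, c, f, i, j. That is one component of size 5.
Starting from a we can reach a, e, g, k, m. That is one component of size 5.
Total: 3 components.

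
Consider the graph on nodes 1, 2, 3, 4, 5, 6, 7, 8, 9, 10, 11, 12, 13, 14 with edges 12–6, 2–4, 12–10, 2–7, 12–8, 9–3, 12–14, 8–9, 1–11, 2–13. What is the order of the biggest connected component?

7

5 is isolated — a component by itself.
Starting from 1 we can reach 1, 11. That is one component of size 2.
Starting from 2 we can reach 2, 4, 7, 13. That is one component of size 4.
Starting from 3 we can reach 3, 6, 8, 9, 10, 12, 14. That is one component of size 7.
The largest has 7 vertices.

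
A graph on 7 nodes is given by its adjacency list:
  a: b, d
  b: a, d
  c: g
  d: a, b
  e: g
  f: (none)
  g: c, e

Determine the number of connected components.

f is isolated — a component by itself.
Starting from a we can reach a, b, d. That is one component of size 3.
Starting from c we can reach c, e, g. That is one component of size 3.
Total: 3 components.

3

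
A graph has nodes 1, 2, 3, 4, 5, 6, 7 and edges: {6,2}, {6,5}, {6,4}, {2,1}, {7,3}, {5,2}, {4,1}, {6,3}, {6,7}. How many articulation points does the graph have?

1

Removing 6 increases the component count from 1 to 2, so 6 is a cut vertex.
By contrast removing 5 leaves 1 component; it is not a cut vertex. No other vertex is a cut vertex either.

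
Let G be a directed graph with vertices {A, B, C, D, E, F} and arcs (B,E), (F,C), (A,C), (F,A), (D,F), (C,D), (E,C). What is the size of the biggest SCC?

4

{A, C, D, F} are all mutually reachable — one SCC of size 4.
{B} is an SCC by itself.
{E} is an SCC by itself.
The largest has 4 vertices.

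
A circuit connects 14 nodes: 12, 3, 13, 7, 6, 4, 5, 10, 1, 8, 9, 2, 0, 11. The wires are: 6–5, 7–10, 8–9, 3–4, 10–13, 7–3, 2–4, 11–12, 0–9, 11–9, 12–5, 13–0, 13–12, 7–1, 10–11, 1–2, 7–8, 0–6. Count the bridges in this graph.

0

The edges on the cycle 13-0-6-5-12-13 are not bridges since each lies on that cycle.
Every edge lies on some cycle, so there are no bridges.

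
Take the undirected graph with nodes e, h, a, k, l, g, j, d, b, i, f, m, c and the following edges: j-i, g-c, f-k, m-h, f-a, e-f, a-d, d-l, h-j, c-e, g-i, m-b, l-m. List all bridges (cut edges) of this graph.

b-m, f-k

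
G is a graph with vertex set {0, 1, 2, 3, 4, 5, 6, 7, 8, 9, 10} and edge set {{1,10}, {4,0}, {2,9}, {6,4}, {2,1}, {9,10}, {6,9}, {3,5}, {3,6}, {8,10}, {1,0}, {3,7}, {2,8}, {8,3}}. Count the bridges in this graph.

2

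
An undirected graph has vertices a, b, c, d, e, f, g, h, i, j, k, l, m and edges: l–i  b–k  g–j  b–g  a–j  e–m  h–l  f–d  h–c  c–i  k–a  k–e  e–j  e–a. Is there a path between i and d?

No

The component containing i is {c, h, i, l}, and d is not in it.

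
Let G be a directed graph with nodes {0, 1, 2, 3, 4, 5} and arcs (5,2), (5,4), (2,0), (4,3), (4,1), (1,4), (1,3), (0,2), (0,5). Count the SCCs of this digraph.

{0, 2, 5} are all mutually reachable — one SCC of size 3.
{1, 4} are all mutually reachable — one SCC of size 2.
{3} is an SCC by itself.
That gives 3 strongly connected components.

3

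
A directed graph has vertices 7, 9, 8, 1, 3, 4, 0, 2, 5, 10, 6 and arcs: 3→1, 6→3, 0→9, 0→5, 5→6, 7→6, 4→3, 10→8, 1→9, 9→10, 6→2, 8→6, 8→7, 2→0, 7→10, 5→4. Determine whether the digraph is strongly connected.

From 7 we can reach every vertex (0, 1, 2, 3, 4, 5, 6, 7, 8, 9, 10), and every vertex can reach 7 (0, 1, 2, 3, 4, 5, 6, 7, 8, 9, 10). So the whole graph is one strongly connected component.

Yes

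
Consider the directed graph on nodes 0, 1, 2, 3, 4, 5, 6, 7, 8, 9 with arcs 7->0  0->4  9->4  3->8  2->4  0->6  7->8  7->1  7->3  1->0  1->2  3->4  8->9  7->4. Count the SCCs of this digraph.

10

{8} is an SCC by itself.
{9} is an SCC by itself.
{4} is an SCC by itself.
{0} is an SCC by itself.
{5} is an SCC by itself.
(and 5 more singleton SCCs)
That gives 10 strongly connected components.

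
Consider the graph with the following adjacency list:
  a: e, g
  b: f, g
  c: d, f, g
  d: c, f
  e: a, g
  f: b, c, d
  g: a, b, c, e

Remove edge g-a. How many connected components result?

g and a are still connected via g-e-a, so the component count stays at 1.

1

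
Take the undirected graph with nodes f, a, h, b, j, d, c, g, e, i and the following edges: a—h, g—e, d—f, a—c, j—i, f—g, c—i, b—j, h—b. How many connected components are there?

Starting from d we can reach d, e, f, g. That is one component of size 4.
Starting from a we can reach a, b, c, h, i, j. That is one component of size 6.
Total: 2 components.

2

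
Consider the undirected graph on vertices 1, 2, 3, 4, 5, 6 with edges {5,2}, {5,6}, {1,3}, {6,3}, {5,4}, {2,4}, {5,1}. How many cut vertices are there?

Removing 5 increases the component count from 1 to 2, so 5 is a cut vertex.
By contrast removing 1 leaves 1 component; it is not a cut vertex. No other vertex is a cut vertex either.

1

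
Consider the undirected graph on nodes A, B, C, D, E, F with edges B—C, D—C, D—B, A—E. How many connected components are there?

3

F is isolated — a component by itself.
Starting from A we can reach A, E. That is one component of size 2.
Starting from B we can reach B, C, D. That is one component of size 3.
Total: 3 components.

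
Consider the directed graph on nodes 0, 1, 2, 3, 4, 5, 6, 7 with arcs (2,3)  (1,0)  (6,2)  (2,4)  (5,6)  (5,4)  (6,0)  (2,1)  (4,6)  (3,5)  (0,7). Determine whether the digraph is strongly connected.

No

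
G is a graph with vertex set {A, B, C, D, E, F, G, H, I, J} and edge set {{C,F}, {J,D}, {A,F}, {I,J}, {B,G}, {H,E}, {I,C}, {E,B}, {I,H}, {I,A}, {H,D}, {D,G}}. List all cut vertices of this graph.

I

Removing I increases the component count from 1 to 2, so I is a cut vertex.
By contrast removing C leaves 1 component; it is not a cut vertex. No other vertex is a cut vertex either.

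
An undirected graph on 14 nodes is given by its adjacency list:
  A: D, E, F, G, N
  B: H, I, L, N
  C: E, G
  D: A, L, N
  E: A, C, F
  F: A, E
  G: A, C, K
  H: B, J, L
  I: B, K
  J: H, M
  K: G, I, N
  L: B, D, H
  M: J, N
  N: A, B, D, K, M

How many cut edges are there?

0

The edges on the cycle N-B-I-K-G-A-N are not bridges since each lies on that cycle.
Every edge lies on some cycle, so there are no bridges.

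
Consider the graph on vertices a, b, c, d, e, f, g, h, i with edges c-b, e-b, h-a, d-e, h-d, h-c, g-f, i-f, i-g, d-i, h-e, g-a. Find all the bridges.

none

The edges on the cycle h-d-i-g-a-h are not bridges since each lies on that cycle.
Every edge lies on some cycle, so there are no bridges.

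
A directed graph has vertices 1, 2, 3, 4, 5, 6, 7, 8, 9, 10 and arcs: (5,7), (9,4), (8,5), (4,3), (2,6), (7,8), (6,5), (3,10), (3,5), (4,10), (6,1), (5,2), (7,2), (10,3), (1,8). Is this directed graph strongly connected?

There is no directed path from 3 to 9, so the graph is not strongly connected.

No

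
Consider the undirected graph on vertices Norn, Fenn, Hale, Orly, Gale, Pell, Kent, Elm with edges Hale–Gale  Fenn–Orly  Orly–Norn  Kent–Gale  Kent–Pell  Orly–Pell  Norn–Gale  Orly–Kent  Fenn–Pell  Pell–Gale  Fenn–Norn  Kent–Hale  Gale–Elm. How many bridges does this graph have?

1

The edges on the cycle Kent-Hale-Gale-Kent are not bridges since each lies on that cycle.
But removing Gale–Elm disconnects Gale from Elm — this is a bridge.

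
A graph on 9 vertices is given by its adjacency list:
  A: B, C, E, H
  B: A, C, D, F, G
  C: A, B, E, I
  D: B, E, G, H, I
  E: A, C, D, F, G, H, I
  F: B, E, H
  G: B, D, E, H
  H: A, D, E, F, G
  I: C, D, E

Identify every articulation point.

none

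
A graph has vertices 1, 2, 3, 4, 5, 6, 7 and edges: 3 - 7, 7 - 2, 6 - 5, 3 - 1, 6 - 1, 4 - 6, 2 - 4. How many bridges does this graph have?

The edges on the cycle 3-7-2-4-6-1-3 are not bridges since each lies on that cycle.
But removing 6 - 5 disconnects 6 from 5 — this is a bridge.

1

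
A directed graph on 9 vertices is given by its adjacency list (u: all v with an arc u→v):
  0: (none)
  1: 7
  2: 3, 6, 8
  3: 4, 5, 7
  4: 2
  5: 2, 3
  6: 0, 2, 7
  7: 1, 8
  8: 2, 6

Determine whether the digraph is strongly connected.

No

There is no directed path from 0 to 3, so the graph is not strongly connected.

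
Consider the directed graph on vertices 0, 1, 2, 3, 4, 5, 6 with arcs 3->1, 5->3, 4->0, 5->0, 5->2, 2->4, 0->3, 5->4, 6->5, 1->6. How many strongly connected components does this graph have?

{0, 1, 2, 3, 4, 5, 6} are all mutually reachable — one SCC of size 7.
That gives 1 strongly connected component.

1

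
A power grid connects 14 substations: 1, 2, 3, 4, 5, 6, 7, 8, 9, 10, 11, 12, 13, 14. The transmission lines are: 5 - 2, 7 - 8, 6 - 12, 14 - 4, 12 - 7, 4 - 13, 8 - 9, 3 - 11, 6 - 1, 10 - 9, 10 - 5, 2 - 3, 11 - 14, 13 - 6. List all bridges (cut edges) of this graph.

1-6

The edges on the cycle 10-5-2-3-11-14-4-13-6-12-7-8-9-10 are not bridges since each lies on that cycle.
But removing 6 - 1 disconnects 6 from 1 — this is a bridge.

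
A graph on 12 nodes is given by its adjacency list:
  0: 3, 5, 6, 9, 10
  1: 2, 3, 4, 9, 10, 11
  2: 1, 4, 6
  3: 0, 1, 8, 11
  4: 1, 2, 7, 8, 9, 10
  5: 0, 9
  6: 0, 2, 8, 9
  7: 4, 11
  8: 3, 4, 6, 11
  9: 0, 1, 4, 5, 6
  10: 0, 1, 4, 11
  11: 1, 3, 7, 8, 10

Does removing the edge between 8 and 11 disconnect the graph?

No

After removing 8-11, the path 8-3-11 still connects them, so the edge is not a bridge.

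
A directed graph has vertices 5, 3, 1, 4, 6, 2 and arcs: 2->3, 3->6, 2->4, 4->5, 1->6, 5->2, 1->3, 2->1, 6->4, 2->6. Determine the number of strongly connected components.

1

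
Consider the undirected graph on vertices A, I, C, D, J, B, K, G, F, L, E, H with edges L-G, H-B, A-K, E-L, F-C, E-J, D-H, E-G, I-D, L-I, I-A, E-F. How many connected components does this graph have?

1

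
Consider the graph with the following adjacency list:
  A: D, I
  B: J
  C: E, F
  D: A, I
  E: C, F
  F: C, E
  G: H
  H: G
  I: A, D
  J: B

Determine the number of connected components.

4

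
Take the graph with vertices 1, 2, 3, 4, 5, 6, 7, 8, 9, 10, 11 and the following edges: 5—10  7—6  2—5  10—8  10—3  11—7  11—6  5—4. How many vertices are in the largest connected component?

6

9 is isolated — a component by itself.
1 is isolated — a component by itself.
Starting from 6 we can reach 6, 7, 11. That is one component of size 3.
Starting from 2 we can reach 2, 3, 4, 5, 8, 10. That is one component of size 6.
The largest has 6 vertices.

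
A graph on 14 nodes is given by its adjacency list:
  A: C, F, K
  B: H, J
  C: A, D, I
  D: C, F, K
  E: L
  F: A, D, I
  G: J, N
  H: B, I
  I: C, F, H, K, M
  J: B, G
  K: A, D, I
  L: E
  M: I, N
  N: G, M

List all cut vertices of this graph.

I

Removing I increases the component count from 2 to 3, so I is a cut vertex.
By contrast removing H leaves 2 components; it is not a cut vertex. No other vertex is a cut vertex either.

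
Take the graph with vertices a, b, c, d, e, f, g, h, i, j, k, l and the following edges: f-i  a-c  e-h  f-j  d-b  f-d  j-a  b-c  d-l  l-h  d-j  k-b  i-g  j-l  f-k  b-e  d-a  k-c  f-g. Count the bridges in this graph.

0

The edges on the cycle f-i-g-f are not bridges since each lies on that cycle.
Every edge lies on some cycle, so there are no bridges.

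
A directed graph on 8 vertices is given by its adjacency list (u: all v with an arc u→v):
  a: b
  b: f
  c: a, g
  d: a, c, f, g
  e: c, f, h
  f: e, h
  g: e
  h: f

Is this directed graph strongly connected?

There is no directed path from g to d, so the graph is not strongly connected.

No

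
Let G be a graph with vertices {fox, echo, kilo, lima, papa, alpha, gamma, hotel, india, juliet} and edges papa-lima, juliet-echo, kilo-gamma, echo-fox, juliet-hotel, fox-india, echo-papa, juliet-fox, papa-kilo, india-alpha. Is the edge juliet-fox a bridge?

No

After removing juliet-fox, the path juliet-echo-fox still connects them, so the edge is not a bridge.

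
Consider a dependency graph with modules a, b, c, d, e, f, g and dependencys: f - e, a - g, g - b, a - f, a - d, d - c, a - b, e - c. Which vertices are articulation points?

a

Removing a increases the component count from 1 to 2, so a is a cut vertex.
By contrast removing e leaves 1 component; it is not a cut vertex. No other vertex is a cut vertex either.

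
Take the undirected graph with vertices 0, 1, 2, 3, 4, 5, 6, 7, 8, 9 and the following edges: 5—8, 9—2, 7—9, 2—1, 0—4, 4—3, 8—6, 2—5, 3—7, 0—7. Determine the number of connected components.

Starting from 0 we can reach 0, 1, 2, 3, 4, 5, 6, 7, 8, 9. That is one component of size 10.
Total: 1 component.

1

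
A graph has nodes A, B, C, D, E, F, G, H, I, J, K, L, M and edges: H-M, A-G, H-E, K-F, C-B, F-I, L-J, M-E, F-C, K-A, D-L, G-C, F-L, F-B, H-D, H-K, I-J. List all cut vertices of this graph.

H

Removing H increases the component count from 1 to 2, so H is a cut vertex.
By contrast removing I leaves 1 component; it is not a cut vertex. No other vertex is a cut vertex either.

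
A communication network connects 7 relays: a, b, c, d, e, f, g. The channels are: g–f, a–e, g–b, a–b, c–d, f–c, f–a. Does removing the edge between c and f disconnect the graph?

Yes

Removing c–f leaves no path between c and f: the component count goes from 1 to 2. So it is a bridge.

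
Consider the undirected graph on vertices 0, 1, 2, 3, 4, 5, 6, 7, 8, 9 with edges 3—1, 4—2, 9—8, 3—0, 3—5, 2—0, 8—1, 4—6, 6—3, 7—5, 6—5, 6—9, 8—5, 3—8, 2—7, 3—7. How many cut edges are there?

The edges on the cycle 6-3-7-5-6 are not bridges since each lies on that cycle.
Every edge lies on some cycle, so there are no bridges.

0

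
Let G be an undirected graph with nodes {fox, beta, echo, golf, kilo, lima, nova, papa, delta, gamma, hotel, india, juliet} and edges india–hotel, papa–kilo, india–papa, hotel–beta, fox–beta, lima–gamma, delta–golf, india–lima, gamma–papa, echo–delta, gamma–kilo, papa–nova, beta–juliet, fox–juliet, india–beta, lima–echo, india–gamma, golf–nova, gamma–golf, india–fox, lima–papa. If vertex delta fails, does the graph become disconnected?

No

Deleting delta leaves 1 component (was 1) (its neighbors echo, golf remain connected to each other), so delta is not a cut vertex.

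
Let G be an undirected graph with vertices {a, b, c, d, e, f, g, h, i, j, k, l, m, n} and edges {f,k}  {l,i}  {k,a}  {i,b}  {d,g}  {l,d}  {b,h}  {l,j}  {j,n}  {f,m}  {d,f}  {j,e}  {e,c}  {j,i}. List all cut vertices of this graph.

b, d, e, f, i, j, k, l

Removing b increases the component count from 1 to 2, so b is a cut vertex.
Removing d increases the component count from 1 to 3, so d is a cut vertex.
Removing e increases the component count from 1 to 2, so e is a cut vertex.
Likewise f, i, j, k, l are cut vertices.
By contrast removing a leaves 1 component; it is not a cut vertex. No other vertex is a cut vertex either.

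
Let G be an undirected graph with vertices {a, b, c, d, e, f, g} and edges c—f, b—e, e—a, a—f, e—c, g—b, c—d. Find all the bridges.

The edges on the cycle e-a-f-c-e are not bridges since each lies on that cycle.
But removing b—e disconnects b from e; removing g—b disconnects g from b; removing d—c disconnects d from c — these are bridges.

b-e, b-g, c-d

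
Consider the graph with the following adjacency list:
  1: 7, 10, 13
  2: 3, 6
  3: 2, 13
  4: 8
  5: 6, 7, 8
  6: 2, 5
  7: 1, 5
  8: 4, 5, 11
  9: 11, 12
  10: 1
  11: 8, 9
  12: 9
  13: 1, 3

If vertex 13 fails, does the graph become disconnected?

No

Deleting 13 leaves 1 component (was 1) (its neighbors 1, 3 remain connected to each other), so 13 is not a cut vertex.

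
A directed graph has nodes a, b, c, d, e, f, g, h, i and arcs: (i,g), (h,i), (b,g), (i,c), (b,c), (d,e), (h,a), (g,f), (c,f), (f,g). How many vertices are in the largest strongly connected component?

{f, g} are all mutually reachable — one SCC of size 2.
{h} is an SCC by itself.
{i} is an SCC by itself.
{a} is an SCC by itself.
{c} is an SCC by itself.
(and 3 more singleton SCCs)
The largest has 2 vertices.

2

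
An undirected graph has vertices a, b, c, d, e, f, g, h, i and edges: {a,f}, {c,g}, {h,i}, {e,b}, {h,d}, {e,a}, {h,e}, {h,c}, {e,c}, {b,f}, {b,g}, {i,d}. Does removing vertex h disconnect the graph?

Deleting h raises the number of components from 1 to 2, so h is a cut vertex.

Yes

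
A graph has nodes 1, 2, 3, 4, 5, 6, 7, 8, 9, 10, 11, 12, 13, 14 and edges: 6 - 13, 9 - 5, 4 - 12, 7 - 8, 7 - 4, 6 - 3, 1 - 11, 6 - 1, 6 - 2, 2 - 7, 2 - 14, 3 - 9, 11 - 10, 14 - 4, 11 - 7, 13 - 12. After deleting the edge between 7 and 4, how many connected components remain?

7 and 4 are still connected via 7-2-14-4, so the component count stays at 1.

1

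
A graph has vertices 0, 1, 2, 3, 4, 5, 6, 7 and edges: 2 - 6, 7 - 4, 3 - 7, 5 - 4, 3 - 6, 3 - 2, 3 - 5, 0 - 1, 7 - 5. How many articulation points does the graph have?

1

Removing 3 increases the component count from 2 to 3, so 3 is a cut vertex.
By contrast removing 1 leaves 2 components; it is not a cut vertex. No other vertex is a cut vertex either.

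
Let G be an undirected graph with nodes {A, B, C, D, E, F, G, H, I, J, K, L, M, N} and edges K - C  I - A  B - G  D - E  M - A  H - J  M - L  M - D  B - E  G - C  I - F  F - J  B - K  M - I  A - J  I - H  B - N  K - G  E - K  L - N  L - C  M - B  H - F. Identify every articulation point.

Removing M increases the component count from 1 to 2, so M is a cut vertex.
By contrast removing L leaves 1 component; it is not a cut vertex. No other vertex is a cut vertex either.

M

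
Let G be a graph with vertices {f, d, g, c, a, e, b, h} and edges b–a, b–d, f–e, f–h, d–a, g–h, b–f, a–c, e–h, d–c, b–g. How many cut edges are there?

0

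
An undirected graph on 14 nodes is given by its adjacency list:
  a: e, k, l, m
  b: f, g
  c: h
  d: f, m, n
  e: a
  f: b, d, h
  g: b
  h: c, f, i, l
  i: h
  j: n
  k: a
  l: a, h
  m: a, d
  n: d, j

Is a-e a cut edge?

Yes

Removing a-e leaves no path between a and e: the component count goes from 1 to 2. So it is a bridge.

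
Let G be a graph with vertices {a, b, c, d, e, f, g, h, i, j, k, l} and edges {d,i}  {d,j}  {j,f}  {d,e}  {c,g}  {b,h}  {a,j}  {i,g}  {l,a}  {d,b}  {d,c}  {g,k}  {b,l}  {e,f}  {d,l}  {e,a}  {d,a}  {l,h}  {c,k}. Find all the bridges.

none

The edges on the cycle d-i-g-k-c-d are not bridges since each lies on that cycle.
Every edge lies on some cycle, so there are no bridges.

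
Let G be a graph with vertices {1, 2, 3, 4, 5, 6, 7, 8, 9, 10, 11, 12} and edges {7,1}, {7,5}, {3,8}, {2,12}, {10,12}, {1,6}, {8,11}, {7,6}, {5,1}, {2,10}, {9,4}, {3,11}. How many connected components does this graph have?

4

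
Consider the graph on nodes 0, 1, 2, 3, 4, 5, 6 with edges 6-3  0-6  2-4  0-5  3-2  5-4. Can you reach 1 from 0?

No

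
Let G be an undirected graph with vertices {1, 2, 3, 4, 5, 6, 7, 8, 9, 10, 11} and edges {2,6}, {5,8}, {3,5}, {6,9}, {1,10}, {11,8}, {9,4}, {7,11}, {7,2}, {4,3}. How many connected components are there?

2

Starting from 1 we can reach 1, 10. That is one component of size 2.
Starting from 2 we can reach 2, 3, 4, 5, 6, 7, 8, 9, 11. That is one component of size 9.
Total: 2 components.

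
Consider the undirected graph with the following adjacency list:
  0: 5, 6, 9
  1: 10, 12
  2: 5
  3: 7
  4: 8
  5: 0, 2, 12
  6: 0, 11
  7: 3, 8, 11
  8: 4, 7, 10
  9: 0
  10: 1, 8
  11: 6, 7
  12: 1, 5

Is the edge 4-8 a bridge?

Yes

Removing 4-8 leaves no path between 4 and 8: the component count goes from 1 to 2. So it is a bridge.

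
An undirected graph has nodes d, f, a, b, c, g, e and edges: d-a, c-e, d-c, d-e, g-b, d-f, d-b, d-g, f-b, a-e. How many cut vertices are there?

1

Removing d increases the component count from 1 to 2, so d is a cut vertex.
By contrast removing f leaves 1 component; it is not a cut vertex. No other vertex is a cut vertex either.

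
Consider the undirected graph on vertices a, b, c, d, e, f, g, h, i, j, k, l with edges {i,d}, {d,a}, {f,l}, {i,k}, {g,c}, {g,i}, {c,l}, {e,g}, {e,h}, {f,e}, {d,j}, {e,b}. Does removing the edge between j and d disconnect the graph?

Yes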